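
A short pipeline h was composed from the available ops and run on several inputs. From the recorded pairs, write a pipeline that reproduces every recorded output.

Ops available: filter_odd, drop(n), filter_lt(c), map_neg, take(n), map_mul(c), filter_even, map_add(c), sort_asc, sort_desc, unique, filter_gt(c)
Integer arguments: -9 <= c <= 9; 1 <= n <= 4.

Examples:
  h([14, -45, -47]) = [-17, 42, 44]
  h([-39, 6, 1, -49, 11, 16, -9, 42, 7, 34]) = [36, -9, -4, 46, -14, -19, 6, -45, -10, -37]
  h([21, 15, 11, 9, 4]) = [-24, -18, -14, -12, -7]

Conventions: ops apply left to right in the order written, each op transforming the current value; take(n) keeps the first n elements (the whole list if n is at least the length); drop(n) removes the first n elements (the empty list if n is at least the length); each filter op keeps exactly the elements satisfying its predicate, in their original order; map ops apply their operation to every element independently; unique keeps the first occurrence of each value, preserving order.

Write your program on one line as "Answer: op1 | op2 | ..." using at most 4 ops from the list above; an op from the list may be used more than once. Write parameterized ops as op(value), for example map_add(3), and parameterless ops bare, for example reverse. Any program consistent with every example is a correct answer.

map_add(4) | map_add(-1) | map_neg

Check, running the answer program on each example:
  [14, -45, -47] -> [18, -41, -43] -> [17, -42, -44] -> [-17, 42, 44]
  [-39, 6, 1, -49, 11, 16, -9, 42, 7, 34] -> [-35, 10, 5, -45, 15, 20, -5, 46, 11, 38] -> [-36, 9, 4, -46, 14, 19, -6, 45, 10, 37] -> [36, -9, -4, 46, -14, -19, 6, -45, -10, -37]
  [21, 15, 11, 9, 4] -> [25, 19, 15, 13, 8] -> [24, 18, 14, 12, 7] -> [-24, -18, -14, -12, -7]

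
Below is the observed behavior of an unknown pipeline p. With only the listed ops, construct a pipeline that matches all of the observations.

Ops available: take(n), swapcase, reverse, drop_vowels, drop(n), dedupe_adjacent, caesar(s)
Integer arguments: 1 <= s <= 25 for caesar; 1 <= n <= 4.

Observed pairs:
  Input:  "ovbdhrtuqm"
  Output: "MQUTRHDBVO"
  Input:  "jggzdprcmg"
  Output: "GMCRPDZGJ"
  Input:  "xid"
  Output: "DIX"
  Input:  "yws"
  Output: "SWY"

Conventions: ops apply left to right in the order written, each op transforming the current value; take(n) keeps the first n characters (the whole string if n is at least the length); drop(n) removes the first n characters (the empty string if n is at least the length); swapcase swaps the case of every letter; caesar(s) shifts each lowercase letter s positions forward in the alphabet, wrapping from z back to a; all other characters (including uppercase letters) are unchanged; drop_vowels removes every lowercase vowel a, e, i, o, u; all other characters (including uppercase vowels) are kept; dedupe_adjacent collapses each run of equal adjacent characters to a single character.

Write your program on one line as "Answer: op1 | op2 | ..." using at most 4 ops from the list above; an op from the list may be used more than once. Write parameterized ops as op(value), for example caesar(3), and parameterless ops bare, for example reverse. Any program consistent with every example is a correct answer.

dedupe_adjacent | swapcase | reverse

Check, running the answer program on each example:
  "ovbdhrtuqm" -> "ovbdhrtuqm" -> "OVBDHRTUQM" -> "MQUTRHDBVO"
  "jggzdprcmg" -> "jgzdprcmg" -> "JGZDPRCMG" -> "GMCRPDZGJ"
  "xid" -> "xid" -> "XID" -> "DIX"
  "yws" -> "yws" -> "YWS" -> "SWY"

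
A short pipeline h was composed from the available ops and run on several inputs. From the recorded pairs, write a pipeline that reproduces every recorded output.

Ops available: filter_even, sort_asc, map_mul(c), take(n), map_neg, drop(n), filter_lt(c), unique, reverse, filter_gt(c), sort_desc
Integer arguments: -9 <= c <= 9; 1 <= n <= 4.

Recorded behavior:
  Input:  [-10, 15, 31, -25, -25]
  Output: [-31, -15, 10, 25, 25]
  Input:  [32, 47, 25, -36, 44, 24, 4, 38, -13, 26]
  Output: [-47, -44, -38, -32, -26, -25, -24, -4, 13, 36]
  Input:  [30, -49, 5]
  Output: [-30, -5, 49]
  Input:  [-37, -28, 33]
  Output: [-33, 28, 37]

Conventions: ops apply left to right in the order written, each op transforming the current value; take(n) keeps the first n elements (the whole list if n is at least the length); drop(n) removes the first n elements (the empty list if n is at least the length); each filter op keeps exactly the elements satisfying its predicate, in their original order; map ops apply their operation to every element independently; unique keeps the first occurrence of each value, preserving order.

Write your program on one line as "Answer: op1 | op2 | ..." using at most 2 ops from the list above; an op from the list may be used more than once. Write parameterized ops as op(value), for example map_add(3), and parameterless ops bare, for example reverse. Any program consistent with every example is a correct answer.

map_neg | sort_asc

Check, running the answer program on each example:
  [-10, 15, 31, -25, -25] -> [10, -15, -31, 25, 25] -> [-31, -15, 10, 25, 25]
  [32, 47, 25, -36, 44, 24, 4, 38, -13, 26] -> [-32, -47, -25, 36, -44, -24, -4, -38, 13, -26] -> [-47, -44, -38, -32, -26, -25, -24, -4, 13, 36]
  [30, -49, 5] -> [-30, 49, -5] -> [-30, -5, 49]
  [-37, -28, 33] -> [37, 28, -33] -> [-33, 28, 37]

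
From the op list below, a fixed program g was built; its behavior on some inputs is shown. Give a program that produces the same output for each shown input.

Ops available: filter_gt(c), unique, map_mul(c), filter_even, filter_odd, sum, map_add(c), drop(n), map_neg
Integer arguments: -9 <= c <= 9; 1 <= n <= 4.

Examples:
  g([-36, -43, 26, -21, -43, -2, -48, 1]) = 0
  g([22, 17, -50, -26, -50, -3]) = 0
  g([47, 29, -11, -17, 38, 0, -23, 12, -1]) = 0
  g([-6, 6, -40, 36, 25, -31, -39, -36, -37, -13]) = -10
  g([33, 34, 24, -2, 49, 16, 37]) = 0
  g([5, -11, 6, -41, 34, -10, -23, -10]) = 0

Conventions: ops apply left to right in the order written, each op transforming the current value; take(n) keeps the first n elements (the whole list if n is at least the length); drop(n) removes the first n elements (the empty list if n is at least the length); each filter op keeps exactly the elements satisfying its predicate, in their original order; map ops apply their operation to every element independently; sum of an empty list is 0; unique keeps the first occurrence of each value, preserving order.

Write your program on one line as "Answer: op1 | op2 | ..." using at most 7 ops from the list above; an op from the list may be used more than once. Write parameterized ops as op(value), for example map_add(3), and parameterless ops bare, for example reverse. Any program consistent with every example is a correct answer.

drop(4) | drop(1) | drop(4) | map_add(-2) | map_add(5) | sum

Check, running the answer program on each example:
  [-36, -43, 26, -21, -43, -2, -48, 1] -> [-43, -2, -48, 1] -> [-2, -48, 1] -> [] -> [] -> [] -> 0
  [22, 17, -50, -26, -50, -3] -> [-50, -3] -> [-3] -> [] -> [] -> [] -> 0
  [47, 29, -11, -17, 38, 0, -23, 12, -1] -> [38, 0, -23, 12, -1] -> [0, -23, 12, -1] -> [] -> [] -> [] -> 0
  [-6, 6, -40, 36, 25, -31, -39, -36, -37, -13] -> [25, -31, -39, -36, -37, -13] -> [-31, -39, -36, -37, -13] -> [-13] -> [-15] -> [-10] -> -10
  [33, 34, 24, -2, 49, 16, 37] -> [49, 16, 37] -> [16, 37] -> [] -> [] -> [] -> 0
  [5, -11, 6, -41, 34, -10, -23, -10] -> [34, -10, -23, -10] -> [-10, -23, -10] -> [] -> [] -> [] -> 0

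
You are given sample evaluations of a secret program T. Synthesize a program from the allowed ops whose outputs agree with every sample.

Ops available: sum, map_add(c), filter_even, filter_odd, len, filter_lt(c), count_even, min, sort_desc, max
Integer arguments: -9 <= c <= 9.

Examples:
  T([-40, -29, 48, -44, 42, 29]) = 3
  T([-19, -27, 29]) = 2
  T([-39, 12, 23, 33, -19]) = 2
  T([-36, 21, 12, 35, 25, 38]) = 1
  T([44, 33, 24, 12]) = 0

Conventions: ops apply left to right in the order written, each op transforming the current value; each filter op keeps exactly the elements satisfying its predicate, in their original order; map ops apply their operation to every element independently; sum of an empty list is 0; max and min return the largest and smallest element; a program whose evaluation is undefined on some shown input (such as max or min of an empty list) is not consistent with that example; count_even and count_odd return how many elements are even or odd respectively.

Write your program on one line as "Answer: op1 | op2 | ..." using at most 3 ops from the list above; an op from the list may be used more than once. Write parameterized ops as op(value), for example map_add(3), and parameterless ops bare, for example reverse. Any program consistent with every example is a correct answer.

filter_lt(-5) | len

Check, running the answer program on each example:
  [-40, -29, 48, -44, 42, 29] -> [-40, -29, -44] -> 3
  [-19, -27, 29] -> [-19, -27] -> 2
  [-39, 12, 23, 33, -19] -> [-39, -19] -> 2
  [-36, 21, 12, 35, 25, 38] -> [-36] -> 1
  [44, 33, 24, 12] -> [] -> 0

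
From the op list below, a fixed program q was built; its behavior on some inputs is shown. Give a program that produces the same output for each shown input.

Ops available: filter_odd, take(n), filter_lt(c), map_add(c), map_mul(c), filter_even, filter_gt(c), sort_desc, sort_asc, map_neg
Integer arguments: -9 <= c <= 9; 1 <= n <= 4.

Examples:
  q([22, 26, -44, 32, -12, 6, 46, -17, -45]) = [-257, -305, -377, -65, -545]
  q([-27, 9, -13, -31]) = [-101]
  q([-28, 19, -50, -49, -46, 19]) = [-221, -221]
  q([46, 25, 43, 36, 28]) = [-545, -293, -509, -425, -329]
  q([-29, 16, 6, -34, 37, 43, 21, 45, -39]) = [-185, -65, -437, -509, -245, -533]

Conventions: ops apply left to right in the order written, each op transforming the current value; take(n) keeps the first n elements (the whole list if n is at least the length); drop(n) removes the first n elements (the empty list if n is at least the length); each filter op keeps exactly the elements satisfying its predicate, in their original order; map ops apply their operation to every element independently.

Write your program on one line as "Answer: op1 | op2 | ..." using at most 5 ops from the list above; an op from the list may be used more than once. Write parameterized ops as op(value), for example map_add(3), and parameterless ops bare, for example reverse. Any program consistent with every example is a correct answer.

map_mul(2) | map_neg | map_mul(6) | map_add(7) | filter_lt(7)

Check, running the answer program on each example:
  [22, 26, -44, 32, -12, 6, 46, -17, -45] -> [44, 52, -88, 64, -24, 12, 92, -34, -90] -> [-44, -52, 88, -64, 24, -12, -92, 34, 90] -> [-264, -312, 528, -384, 144, -72, -552, 204, 540] -> [-257, -305, 535, -377, 151, -65, -545, 211, 547] -> [-257, -305, -377, -65, -545]
  [-27, 9, -13, -31] -> [-54, 18, -26, -62] -> [54, -18, 26, 62] -> [324, -108, 156, 372] -> [331, -101, 163, 379] -> [-101]
  [-28, 19, -50, -49, -46, 19] -> [-56, 38, -100, -98, -92, 38] -> [56, -38, 100, 98, 92, -38] -> [336, -228, 600, 588, 552, -228] -> [343, -221, 607, 595, 559, -221] -> [-221, -221]
  [46, 25, 43, 36, 28] -> [92, 50, 86, 72, 56] -> [-92, -50, -86, -72, -56] -> [-552, -300, -516, -432, -336] -> [-545, -293, -509, -425, -329] -> [-545, -293, -509, -425, -329]
  [-29, 16, 6, -34, 37, 43, 21, 45, -39] -> [-58, 32, 12, -68, 74, 86, 42, 90, -78] -> [58, -32, -12, 68, -74, -86, -42, -90, 78] -> [348, -192, -72, 408, -444, -516, -252, -540, 468] -> [355, -185, -65, 415, -437, -509, -245, -533, 475] -> [-185, -65, -437, -509, -245, -533]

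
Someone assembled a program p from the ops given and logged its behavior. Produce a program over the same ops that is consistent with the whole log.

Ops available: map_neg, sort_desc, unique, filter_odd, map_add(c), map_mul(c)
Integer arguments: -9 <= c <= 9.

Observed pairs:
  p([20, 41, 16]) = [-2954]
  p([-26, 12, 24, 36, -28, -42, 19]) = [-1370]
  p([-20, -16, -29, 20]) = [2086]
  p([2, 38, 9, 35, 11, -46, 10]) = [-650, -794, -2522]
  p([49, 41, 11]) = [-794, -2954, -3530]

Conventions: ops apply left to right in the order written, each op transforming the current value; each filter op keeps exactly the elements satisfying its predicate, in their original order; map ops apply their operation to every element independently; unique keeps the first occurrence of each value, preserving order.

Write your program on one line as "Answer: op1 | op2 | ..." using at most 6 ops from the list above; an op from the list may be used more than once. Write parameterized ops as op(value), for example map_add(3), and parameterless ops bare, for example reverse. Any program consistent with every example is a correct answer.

filter_odd | map_mul(-8) | map_neg | map_mul(-9) | map_add(-2) | sort_desc

Check, running the answer program on each example:
  [20, 41, 16] -> [41] -> [-328] -> [328] -> [-2952] -> [-2954] -> [-2954]
  [-26, 12, 24, 36, -28, -42, 19] -> [19] -> [-152] -> [152] -> [-1368] -> [-1370] -> [-1370]
  [-20, -16, -29, 20] -> [-29] -> [232] -> [-232] -> [2088] -> [2086] -> [2086]
  [2, 38, 9, 35, 11, -46, 10] -> [9, 35, 11] -> [-72, -280, -88] -> [72, 280, 88] -> [-648, -2520, -792] -> [-650, -2522, -794] -> [-650, -794, -2522]
  [49, 41, 11] -> [49, 41, 11] -> [-392, -328, -88] -> [392, 328, 88] -> [-3528, -2952, -792] -> [-3530, -2954, -794] -> [-794, -2954, -3530]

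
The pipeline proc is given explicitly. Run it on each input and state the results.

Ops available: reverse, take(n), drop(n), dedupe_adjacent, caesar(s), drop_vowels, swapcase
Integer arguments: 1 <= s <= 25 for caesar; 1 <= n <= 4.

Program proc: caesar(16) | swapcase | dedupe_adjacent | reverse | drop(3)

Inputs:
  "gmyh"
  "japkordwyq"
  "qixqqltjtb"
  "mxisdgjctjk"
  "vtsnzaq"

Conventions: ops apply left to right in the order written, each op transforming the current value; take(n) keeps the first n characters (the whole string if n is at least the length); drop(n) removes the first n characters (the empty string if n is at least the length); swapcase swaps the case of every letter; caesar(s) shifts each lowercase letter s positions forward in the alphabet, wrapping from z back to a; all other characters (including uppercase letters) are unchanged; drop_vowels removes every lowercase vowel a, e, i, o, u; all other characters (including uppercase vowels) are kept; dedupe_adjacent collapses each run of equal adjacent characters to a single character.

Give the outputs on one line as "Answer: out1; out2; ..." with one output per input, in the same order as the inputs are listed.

"W"; "THEAFQZ"; "JBGNYG"; "SZWTIYNC"; "DIJL"

Execution, op by op:
  "gmyh" -> "wcox" -> "WCOX" -> "WCOX" -> "XOCW" -> "W"
  "japkordwyq" -> "zqfaehtmog" -> "ZQFAEHTMOG" -> "ZQFAEHTMOG" -> "GOMTHEAFQZ" -> "THEAFQZ"
  "qixqqltjtb" -> "gynggbjzjr" -> "GYNGGBJZJR" -> "GYNGBJZJR" -> "RJZJBGNYG" -> "JBGNYG"
  "mxisdgjctjk" -> "cnyitwzsjza" -> "CNYITWZSJZA" -> "CNYITWZSJZA" -> "AZJSZWTIYNC" -> "SZWTIYNC"
  "vtsnzaq" -> "ljidpqg" -> "LJIDPQG" -> "LJIDPQG" -> "GQPDIJL" -> "DIJL"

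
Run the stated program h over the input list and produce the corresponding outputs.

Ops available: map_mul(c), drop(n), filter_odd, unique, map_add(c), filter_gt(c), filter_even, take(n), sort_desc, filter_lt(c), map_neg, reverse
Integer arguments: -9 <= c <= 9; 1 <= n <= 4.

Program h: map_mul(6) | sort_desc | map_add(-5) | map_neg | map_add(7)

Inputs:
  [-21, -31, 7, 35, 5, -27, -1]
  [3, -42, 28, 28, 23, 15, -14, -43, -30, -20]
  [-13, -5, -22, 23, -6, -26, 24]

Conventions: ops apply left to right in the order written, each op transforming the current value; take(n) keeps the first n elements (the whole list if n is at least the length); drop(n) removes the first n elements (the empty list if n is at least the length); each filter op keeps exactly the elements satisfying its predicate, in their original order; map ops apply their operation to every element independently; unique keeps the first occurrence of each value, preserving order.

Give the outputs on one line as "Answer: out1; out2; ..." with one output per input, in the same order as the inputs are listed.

[-198, -30, -18, 18, 138, 174, 198]; [-156, -156, -126, -78, -6, 96, 132, 192, 264, 270]; [-132, -126, 42, 48, 90, 144, 168]

Execution, op by op:
  [-21, -31, 7, 35, 5, -27, -1] -> [-126, -186, 42, 210, 30, -162, -6] -> [210, 42, 30, -6, -126, -162, -186] -> [205, 37, 25, -11, -131, -167, -191] -> [-205, -37, -25, 11, 131, 167, 191] -> [-198, -30, -18, 18, 138, 174, 198]
  [3, -42, 28, 28, 23, 15, -14, -43, -30, -20] -> [18, -252, 168, 168, 138, 90, -84, -258, -180, -120] -> [168, 168, 138, 90, 18, -84, -120, -180, -252, -258] -> [163, 163, 133, 85, 13, -89, -125, -185, -257, -263] -> [-163, -163, -133, -85, -13, 89, 125, 185, 257, 263] -> [-156, -156, -126, -78, -6, 96, 132, 192, 264, 270]
  [-13, -5, -22, 23, -6, -26, 24] -> [-78, -30, -132, 138, -36, -156, 144] -> [144, 138, -30, -36, -78, -132, -156] -> [139, 133, -35, -41, -83, -137, -161] -> [-139, -133, 35, 41, 83, 137, 161] -> [-132, -126, 42, 48, 90, 144, 168]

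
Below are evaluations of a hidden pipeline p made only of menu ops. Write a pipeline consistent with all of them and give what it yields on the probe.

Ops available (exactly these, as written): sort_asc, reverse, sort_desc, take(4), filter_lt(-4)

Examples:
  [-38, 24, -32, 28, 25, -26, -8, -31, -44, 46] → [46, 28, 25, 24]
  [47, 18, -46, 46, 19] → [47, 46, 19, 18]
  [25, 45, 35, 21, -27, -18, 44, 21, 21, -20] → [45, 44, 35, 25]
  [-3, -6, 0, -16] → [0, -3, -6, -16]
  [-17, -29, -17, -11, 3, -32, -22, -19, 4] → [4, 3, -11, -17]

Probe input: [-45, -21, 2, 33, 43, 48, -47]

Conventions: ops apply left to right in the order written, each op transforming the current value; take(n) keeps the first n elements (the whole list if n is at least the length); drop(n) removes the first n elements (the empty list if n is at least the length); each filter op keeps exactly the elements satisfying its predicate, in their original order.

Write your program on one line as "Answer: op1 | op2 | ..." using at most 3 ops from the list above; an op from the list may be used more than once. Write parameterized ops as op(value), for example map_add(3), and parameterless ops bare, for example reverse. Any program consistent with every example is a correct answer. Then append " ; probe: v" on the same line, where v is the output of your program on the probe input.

reverse | sort_desc | take(4) ; probe: [48, 43, 33, 2]

Check, running the answer program on each example:
  [-38, 24, -32, 28, 25, -26, -8, -31, -44, 46] -> [46, -44, -31, -8, -26, 25, 28, -32, 24, -38] -> [46, 28, 25, 24, -8, -26, -31, -32, -38, -44] -> [46, 28, 25, 24]
  [47, 18, -46, 46, 19] -> [19, 46, -46, 18, 47] -> [47, 46, 19, 18, -46] -> [47, 46, 19, 18]
  [25, 45, 35, 21, -27, -18, 44, 21, 21, -20] -> [-20, 21, 21, 44, -18, -27, 21, 35, 45, 25] -> [45, 44, 35, 25, 21, 21, 21, -18, -20, -27] -> [45, 44, 35, 25]
  [-3, -6, 0, -16] -> [-16, 0, -6, -3] -> [0, -3, -6, -16] -> [0, -3, -6, -16]
  [-17, -29, -17, -11, 3, -32, -22, -19, 4] -> [4, -19, -22, -32, 3, -11, -17, -29, -17] -> [4, 3, -11, -17, -17, -19, -22, -29, -32] -> [4, 3, -11, -17]
  probe: [-45, -21, 2, 33, 43, 48, -47] -> [-47, 48, 43, 33, 2, -21, -45] -> [48, 43, 33, 2, -21, -45, -47] -> [48, 43, 33, 2]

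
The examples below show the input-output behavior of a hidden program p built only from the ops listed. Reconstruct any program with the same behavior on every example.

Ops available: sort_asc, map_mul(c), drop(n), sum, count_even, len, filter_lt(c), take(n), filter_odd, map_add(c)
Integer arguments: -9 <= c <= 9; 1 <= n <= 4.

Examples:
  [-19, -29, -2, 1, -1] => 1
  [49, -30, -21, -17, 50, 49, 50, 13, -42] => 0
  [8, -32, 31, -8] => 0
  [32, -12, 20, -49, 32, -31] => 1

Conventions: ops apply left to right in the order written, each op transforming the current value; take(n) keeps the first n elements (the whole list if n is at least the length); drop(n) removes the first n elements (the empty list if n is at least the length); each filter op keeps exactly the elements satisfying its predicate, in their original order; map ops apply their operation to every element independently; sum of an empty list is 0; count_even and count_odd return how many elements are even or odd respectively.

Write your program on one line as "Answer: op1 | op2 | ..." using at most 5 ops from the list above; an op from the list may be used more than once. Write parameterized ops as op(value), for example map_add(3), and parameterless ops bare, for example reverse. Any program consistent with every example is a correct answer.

sort_asc | drop(2) | take(3) | filter_lt(7) | count_even

Check, running the answer program on each example:
  [-19, -29, -2, 1, -1] -> [-29, -19, -2, -1, 1] -> [-2, -1, 1] -> [-2, -1, 1] -> [-2, -1, 1] -> 1
  [49, -30, -21, -17, 50, 49, 50, 13, -42] -> [-42, -30, -21, -17, 13, 49, 49, 50, 50] -> [-21, -17, 13, 49, 49, 50, 50] -> [-21, -17, 13] -> [-21, -17] -> 0
  [8, -32, 31, -8] -> [-32, -8, 8, 31] -> [8, 31] -> [8, 31] -> [] -> 0
  [32, -12, 20, -49, 32, -31] -> [-49, -31, -12, 20, 32, 32] -> [-12, 20, 32, 32] -> [-12, 20, 32] -> [-12] -> 1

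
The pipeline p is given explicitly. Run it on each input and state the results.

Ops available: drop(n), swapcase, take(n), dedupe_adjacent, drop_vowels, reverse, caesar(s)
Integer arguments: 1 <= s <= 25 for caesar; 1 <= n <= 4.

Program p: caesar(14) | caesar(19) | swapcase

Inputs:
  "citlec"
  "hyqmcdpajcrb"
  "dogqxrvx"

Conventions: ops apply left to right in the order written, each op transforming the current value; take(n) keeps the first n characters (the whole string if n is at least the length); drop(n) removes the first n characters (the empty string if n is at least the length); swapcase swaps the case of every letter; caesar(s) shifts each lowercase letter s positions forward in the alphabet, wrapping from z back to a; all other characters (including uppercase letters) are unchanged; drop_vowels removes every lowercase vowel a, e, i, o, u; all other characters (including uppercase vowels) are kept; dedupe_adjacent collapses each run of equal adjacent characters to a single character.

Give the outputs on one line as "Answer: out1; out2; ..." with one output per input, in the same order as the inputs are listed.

"JPASLJ"; "OFXTJKWHQJYI"; "KVNXEYCE"

Execution, op by op:
  "citlec" -> "qwhzsq" -> "jpaslj" -> "JPASLJ"
  "hyqmcdpajcrb" -> "vmeaqrdoxqfp" -> "ofxtjkwhqjyi" -> "OFXTJKWHQJYI"
  "dogqxrvx" -> "rcuelfjl" -> "kvnxeyce" -> "KVNXEYCE"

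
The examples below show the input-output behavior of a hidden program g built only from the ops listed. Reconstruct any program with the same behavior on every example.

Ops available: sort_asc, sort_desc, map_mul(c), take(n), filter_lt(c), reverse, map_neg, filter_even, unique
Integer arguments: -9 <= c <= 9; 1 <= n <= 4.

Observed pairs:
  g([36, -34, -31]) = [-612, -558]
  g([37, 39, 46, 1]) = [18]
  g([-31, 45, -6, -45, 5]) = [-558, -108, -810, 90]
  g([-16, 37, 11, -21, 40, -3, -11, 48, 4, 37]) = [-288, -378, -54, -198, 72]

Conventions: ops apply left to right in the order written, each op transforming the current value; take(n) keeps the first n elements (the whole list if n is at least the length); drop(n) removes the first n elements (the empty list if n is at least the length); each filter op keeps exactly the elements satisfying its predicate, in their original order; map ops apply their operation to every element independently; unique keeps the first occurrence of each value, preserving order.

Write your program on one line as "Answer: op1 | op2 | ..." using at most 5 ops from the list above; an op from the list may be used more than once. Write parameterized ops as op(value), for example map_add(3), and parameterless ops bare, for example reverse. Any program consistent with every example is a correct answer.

filter_lt(9) | map_mul(3) | map_mul(3) | map_mul(2)

Check, running the answer program on each example:
  [36, -34, -31] -> [-34, -31] -> [-102, -93] -> [-306, -279] -> [-612, -558]
  [37, 39, 46, 1] -> [1] -> [3] -> [9] -> [18]
  [-31, 45, -6, -45, 5] -> [-31, -6, -45, 5] -> [-93, -18, -135, 15] -> [-279, -54, -405, 45] -> [-558, -108, -810, 90]
  [-16, 37, 11, -21, 40, -3, -11, 48, 4, 37] -> [-16, -21, -3, -11, 4] -> [-48, -63, -9, -33, 12] -> [-144, -189, -27, -99, 36] -> [-288, -378, -54, -198, 72]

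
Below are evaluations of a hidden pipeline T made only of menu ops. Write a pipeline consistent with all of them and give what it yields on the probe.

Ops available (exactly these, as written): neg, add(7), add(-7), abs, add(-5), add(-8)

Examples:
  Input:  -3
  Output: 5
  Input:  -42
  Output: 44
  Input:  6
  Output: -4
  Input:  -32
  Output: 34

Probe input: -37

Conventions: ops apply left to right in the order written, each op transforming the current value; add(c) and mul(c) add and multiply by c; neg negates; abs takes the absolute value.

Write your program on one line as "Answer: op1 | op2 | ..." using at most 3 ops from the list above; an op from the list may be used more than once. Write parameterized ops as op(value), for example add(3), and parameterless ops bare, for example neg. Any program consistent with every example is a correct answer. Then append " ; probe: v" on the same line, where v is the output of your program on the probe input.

neg | add(7) | add(-5) ; probe: 39

Check, running the answer program on each example:
  -3 -> 3 -> 10 -> 5
  -42 -> 42 -> 49 -> 44
  6 -> -6 -> 1 -> -4
  -32 -> 32 -> 39 -> 34
  probe: -37 -> 37 -> 44 -> 39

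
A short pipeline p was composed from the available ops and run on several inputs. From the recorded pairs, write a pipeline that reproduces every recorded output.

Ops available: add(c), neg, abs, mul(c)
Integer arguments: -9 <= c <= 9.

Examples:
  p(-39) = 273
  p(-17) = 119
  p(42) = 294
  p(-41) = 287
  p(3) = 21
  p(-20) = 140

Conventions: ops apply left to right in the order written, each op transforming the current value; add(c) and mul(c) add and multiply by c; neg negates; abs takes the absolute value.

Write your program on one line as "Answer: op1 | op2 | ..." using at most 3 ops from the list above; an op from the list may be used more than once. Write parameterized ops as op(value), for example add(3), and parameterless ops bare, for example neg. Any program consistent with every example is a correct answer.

abs | mul(-7) | neg

Check, running the answer program on each example:
  -39 -> 39 -> -273 -> 273
  -17 -> 17 -> -119 -> 119
  42 -> 42 -> -294 -> 294
  -41 -> 41 -> -287 -> 287
  3 -> 3 -> -21 -> 21
  -20 -> 20 -> -140 -> 140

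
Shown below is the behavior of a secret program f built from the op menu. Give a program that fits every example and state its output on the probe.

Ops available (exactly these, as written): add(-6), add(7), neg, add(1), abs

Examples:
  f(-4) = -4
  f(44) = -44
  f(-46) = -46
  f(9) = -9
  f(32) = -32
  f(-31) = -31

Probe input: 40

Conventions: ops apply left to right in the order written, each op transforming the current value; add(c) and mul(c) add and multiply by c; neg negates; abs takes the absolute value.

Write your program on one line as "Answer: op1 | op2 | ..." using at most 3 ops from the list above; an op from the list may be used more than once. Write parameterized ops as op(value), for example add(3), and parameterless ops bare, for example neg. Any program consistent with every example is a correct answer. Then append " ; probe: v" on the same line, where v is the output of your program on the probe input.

abs | neg ; probe: -40

Check, running the answer program on each example:
  -4 -> 4 -> -4
  44 -> 44 -> -44
  -46 -> 46 -> -46
  9 -> 9 -> -9
  32 -> 32 -> -32
  -31 -> 31 -> -31
  probe: 40 -> 40 -> -40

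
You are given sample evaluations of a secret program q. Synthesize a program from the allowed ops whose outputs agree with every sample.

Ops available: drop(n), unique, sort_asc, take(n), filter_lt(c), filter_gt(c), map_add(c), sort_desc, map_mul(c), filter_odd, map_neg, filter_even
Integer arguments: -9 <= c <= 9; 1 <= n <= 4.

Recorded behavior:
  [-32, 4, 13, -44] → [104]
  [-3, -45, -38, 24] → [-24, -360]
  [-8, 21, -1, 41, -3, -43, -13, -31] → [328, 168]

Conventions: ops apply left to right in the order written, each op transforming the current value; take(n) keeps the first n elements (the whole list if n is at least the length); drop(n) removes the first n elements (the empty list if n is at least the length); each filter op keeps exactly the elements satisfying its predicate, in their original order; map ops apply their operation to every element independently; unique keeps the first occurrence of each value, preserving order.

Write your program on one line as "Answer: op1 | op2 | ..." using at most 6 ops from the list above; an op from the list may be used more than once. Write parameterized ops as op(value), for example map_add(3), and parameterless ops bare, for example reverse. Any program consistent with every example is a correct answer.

filter_odd | map_neg | sort_asc | map_mul(-8) | take(2)

Check, running the answer program on each example:
  [-32, 4, 13, -44] -> [13] -> [-13] -> [-13] -> [104] -> [104]
  [-3, -45, -38, 24] -> [-3, -45] -> [3, 45] -> [3, 45] -> [-24, -360] -> [-24, -360]
  [-8, 21, -1, 41, -3, -43, -13, -31] -> [21, -1, 41, -3, -43, -13, -31] -> [-21, 1, -41, 3, 43, 13, 31] -> [-41, -21, 1, 3, 13, 31, 43] -> [328, 168, -8, -24, -104, -248, -344] -> [328, 168]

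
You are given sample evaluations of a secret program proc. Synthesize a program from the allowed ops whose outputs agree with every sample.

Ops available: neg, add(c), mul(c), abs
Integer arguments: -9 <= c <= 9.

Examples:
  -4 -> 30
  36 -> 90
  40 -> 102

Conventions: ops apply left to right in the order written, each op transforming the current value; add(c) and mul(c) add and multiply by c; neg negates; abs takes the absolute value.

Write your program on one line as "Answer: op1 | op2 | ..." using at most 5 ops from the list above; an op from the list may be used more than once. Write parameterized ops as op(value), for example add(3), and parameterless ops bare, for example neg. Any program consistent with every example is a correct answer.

add(3) | add(-9) | mul(3) | abs

Check, running the answer program on each example:
  -4 -> -1 -> -10 -> -30 -> 30
  36 -> 39 -> 30 -> 90 -> 90
  40 -> 43 -> 34 -> 102 -> 102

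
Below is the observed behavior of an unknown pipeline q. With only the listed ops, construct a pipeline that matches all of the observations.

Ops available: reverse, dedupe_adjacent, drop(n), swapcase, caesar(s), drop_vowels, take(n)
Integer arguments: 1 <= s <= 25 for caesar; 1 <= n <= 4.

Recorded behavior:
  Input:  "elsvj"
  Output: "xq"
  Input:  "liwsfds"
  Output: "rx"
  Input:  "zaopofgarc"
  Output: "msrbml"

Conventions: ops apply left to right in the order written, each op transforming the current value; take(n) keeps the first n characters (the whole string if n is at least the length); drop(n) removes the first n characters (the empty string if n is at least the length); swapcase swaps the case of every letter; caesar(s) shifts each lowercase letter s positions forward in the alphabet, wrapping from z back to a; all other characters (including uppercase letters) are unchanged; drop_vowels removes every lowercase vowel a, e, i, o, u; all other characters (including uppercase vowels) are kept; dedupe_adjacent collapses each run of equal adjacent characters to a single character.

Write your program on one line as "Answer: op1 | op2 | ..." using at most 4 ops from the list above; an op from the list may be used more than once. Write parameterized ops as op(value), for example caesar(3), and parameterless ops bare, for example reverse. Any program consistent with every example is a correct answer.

reverse | caesar(12) | drop(2) | drop_vowels

Check, running the answer program on each example:
  "elsvj" -> "jvsle" -> "vhexq" -> "exq" -> "xq"
  "liwsfds" -> "sdfswil" -> "epreiux" -> "reiux" -> "rx"
  "zaopofgarc" -> "cragfopoaz" -> "odmsrabaml" -> "msrabaml" -> "msrbml"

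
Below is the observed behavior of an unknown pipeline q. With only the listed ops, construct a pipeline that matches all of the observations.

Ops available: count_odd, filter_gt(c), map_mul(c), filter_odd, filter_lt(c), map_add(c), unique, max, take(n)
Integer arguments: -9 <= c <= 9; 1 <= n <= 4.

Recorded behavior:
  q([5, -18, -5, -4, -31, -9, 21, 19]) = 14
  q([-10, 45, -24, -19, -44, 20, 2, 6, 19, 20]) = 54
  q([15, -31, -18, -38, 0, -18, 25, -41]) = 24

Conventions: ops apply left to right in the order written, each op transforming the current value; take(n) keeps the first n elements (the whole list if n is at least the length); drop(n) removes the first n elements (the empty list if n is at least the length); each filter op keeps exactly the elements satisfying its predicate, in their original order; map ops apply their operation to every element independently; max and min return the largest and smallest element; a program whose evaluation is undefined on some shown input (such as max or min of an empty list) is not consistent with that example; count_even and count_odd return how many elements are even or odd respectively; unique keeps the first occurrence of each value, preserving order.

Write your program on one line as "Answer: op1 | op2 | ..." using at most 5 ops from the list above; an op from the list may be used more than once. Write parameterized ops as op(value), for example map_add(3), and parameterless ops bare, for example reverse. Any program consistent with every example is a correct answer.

map_add(9) | unique | take(2) | max

Check, running the answer program on each example:
  [5, -18, -5, -4, -31, -9, 21, 19] -> [14, -9, 4, 5, -22, 0, 30, 28] -> [14, -9, 4, 5, -22, 0, 30, 28] -> [14, -9] -> 14
  [-10, 45, -24, -19, -44, 20, 2, 6, 19, 20] -> [-1, 54, -15, -10, -35, 29, 11, 15, 28, 29] -> [-1, 54, -15, -10, -35, 29, 11, 15, 28] -> [-1, 54] -> 54
  [15, -31, -18, -38, 0, -18, 25, -41] -> [24, -22, -9, -29, 9, -9, 34, -32] -> [24, -22, -9, -29, 9, 34, -32] -> [24, -22] -> 24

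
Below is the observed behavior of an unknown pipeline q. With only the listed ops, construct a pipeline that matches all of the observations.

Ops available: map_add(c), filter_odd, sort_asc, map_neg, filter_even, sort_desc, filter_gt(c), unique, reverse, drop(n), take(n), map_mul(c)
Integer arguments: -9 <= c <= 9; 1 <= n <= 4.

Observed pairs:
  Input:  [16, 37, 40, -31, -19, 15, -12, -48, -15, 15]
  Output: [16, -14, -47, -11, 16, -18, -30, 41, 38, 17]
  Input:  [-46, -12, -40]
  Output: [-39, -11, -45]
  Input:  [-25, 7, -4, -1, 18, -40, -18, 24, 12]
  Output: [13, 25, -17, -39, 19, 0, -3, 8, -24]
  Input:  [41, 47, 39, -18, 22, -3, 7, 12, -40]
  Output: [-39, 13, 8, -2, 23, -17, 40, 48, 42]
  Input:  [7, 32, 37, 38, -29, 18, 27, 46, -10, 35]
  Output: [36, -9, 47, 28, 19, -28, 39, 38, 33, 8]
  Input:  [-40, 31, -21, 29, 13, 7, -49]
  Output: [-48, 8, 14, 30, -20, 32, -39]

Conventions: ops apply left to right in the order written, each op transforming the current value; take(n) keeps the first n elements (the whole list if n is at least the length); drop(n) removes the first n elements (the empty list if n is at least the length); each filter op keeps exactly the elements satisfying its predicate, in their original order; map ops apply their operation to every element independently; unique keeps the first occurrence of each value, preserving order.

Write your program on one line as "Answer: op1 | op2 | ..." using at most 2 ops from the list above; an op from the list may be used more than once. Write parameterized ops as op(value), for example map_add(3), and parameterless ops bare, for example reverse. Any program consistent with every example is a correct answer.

map_add(1) | reverse

Check, running the answer program on each example:
  [16, 37, 40, -31, -19, 15, -12, -48, -15, 15] -> [17, 38, 41, -30, -18, 16, -11, -47, -14, 16] -> [16, -14, -47, -11, 16, -18, -30, 41, 38, 17]
  [-46, -12, -40] -> [-45, -11, -39] -> [-39, -11, -45]
  [-25, 7, -4, -1, 18, -40, -18, 24, 12] -> [-24, 8, -3, 0, 19, -39, -17, 25, 13] -> [13, 25, -17, -39, 19, 0, -3, 8, -24]
  [41, 47, 39, -18, 22, -3, 7, 12, -40] -> [42, 48, 40, -17, 23, -2, 8, 13, -39] -> [-39, 13, 8, -2, 23, -17, 40, 48, 42]
  [7, 32, 37, 38, -29, 18, 27, 46, -10, 35] -> [8, 33, 38, 39, -28, 19, 28, 47, -9, 36] -> [36, -9, 47, 28, 19, -28, 39, 38, 33, 8]
  [-40, 31, -21, 29, 13, 7, -49] -> [-39, 32, -20, 30, 14, 8, -48] -> [-48, 8, 14, 30, -20, 32, -39]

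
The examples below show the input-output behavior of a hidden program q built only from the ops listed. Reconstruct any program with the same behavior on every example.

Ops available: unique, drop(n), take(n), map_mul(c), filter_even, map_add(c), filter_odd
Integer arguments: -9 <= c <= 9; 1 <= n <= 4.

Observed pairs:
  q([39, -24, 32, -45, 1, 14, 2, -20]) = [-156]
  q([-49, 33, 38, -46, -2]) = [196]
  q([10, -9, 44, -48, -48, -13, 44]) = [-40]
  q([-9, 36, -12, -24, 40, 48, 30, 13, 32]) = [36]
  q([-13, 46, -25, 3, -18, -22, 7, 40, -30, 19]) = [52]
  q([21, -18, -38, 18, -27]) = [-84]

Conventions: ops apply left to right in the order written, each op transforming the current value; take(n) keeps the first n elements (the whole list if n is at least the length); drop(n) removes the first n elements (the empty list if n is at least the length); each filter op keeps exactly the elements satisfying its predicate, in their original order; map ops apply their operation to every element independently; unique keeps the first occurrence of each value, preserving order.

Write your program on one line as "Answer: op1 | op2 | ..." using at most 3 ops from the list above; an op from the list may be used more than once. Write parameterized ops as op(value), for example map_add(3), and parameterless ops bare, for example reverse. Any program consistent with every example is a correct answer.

take(2) | take(1) | map_mul(-4)

Check, running the answer program on each example:
  [39, -24, 32, -45, 1, 14, 2, -20] -> [39, -24] -> [39] -> [-156]
  [-49, 33, 38, -46, -2] -> [-49, 33] -> [-49] -> [196]
  [10, -9, 44, -48, -48, -13, 44] -> [10, -9] -> [10] -> [-40]
  [-9, 36, -12, -24, 40, 48, 30, 13, 32] -> [-9, 36] -> [-9] -> [36]
  [-13, 46, -25, 3, -18, -22, 7, 40, -30, 19] -> [-13, 46] -> [-13] -> [52]
  [21, -18, -38, 18, -27] -> [21, -18] -> [21] -> [-84]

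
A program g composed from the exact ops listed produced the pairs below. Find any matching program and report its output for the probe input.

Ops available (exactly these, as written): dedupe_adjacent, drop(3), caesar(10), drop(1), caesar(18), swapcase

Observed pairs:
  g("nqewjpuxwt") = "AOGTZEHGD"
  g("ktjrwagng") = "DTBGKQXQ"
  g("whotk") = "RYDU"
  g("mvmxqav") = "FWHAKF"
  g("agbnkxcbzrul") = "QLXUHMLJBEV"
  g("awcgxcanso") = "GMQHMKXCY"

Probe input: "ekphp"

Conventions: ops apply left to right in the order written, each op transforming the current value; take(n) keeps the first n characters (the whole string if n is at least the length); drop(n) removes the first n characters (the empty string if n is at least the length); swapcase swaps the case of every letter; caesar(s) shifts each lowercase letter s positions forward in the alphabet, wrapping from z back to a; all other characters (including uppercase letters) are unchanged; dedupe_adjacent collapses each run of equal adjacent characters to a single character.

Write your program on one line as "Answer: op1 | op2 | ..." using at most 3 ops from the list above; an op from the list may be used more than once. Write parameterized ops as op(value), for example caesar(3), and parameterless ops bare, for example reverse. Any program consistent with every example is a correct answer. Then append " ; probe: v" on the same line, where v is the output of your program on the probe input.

caesar(10) | drop(1) | swapcase ; probe: "UZRZ"

Check, running the answer program on each example:
  "nqewjpuxwt" -> "xaogtzehgd" -> "aogtzehgd" -> "AOGTZEHGD"
  "ktjrwagng" -> "udtbgkqxq" -> "dtbgkqxq" -> "DTBGKQXQ"
  "whotk" -> "grydu" -> "rydu" -> "RYDU"
  "mvmxqav" -> "wfwhakf" -> "fwhakf" -> "FWHAKF"
  "agbnkxcbzrul" -> "kqlxuhmljbev" -> "qlxuhmljbev" -> "QLXUHMLJBEV"
  "awcgxcanso" -> "kgmqhmkxcy" -> "gmqhmkxcy" -> "GMQHMKXCY"
  probe: "ekphp" -> "ouzrz" -> "uzrz" -> "UZRZ"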